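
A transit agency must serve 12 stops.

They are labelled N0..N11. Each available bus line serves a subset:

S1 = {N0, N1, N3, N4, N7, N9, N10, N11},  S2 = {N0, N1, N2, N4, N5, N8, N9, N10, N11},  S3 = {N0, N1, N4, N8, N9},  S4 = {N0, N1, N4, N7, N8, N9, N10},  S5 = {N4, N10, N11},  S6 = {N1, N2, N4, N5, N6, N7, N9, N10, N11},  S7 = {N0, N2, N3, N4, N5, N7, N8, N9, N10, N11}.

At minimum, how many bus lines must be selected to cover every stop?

Take {S6, S7}. Their union is {N0, N1, N2, N3, N4, N5, N6, N7, N8, N9, N10, N11}, which is all 12 stops.
No single bus line has all 12 stops (the largest, S7, has 10), so 2 is optimal.

2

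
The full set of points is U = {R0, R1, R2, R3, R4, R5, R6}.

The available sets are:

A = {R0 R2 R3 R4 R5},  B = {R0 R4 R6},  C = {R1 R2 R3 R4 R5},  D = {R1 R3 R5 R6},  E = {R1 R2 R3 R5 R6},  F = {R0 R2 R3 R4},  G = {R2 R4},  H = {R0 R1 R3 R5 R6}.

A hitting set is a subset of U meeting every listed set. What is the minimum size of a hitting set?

2

Take T = {R2, R6}. Each listed set contains at least one of these, so T is a hitting set of size 2.
The sets D, G are pairwise disjoint, so any hitting set needs a separate point for each — at least 2. Hence 2 is optimal.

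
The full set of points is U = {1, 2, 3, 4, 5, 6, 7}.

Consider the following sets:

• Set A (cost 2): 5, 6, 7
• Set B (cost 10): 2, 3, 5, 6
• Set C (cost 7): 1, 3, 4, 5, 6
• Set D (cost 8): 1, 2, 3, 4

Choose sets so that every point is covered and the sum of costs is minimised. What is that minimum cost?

10

A, D together cover every point (A ∪ D = {1, 2, 3, 4, 5, 6, 7}); total cost 2 + 8 = 10.
No covering selection has total cost below 10.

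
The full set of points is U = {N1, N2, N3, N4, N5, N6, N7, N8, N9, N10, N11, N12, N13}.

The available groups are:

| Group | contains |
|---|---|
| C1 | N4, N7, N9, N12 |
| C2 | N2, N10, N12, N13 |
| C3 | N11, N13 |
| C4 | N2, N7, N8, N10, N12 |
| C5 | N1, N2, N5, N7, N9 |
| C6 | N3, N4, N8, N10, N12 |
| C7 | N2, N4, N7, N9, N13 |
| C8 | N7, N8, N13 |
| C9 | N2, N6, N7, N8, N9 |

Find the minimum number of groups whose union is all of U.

4

C3, C5, C6, and C9 cover everything between them: the union {N1, N2, N3, N4, N5, N6, N7, N8, N9, N10, N11, N12, N13} is all of U.
Only C3 contains N11, so C3 is forced; the remaining 11 points need at least 3 more groups (each remaining group adds at most 5) — so at least 4 groups are needed, and 4 is optimal.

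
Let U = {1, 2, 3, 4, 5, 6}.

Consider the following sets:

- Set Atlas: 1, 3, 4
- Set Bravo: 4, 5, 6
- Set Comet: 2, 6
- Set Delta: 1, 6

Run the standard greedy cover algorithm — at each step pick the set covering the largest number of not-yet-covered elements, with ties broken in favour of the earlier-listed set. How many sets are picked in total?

3

Greedy: pick Atlas (covers 3 new) → pick Bravo (covers 2 new) → pick Comet (covers 1 new). Total picks: 3.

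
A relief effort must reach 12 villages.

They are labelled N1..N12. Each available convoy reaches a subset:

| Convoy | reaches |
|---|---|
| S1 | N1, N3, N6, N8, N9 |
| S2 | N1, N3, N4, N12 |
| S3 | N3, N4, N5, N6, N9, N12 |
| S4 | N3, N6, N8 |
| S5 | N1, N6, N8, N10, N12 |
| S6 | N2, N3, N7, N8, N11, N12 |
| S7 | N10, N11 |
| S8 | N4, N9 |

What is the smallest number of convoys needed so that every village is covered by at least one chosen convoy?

3

Take {S3, S5, S6}. Their union is {N1, N2, N3, N4, N5, N6, N7, N8, N9, N10, N11, N12}, which is all 12 villages.
Only S6 contains N2, so S6 is forced; the remaining 6 villages need at least 2 more convoys (each remaining convoy adds at most 4) — so at least 3 convoys are needed, and 3 is optimal.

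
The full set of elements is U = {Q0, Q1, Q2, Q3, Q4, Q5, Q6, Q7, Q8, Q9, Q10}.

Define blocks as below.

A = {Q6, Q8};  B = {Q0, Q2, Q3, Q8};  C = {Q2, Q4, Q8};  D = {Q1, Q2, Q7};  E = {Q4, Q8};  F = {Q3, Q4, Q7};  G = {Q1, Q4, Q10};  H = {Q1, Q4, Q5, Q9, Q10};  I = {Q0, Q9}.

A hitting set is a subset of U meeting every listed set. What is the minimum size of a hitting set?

The 4 elements {Q0, Q7, Q8, Q10} hit every block.
No choice of 3 elements meets every block, so 4 is the minimum.

4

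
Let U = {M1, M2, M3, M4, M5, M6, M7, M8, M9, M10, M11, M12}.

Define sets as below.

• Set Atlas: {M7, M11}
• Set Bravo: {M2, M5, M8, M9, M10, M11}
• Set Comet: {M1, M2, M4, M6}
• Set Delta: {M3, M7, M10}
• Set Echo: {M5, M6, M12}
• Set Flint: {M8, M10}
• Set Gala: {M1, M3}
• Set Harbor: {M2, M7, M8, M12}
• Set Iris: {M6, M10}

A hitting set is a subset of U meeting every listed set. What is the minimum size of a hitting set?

H = {M1, M7, M10, M12} meets every set (each contains at least one member of H), and |H| = 4.
The sets Atlas, Echo, Flint, Gala are pairwise disjoint, so any hitting set needs a separate point for each — at least 4. Hence 4 is optimal.

4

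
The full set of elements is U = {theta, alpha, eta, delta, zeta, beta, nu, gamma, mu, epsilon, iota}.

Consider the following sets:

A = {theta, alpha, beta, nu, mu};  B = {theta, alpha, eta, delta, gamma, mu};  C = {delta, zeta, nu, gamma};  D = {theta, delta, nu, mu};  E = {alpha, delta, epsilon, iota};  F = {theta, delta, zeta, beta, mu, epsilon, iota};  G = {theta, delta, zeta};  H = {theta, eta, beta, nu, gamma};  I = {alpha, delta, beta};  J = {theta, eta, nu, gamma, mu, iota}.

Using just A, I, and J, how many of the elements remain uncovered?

Union of A, I, J = {theta, alpha, eta, delta, beta, nu, gamma, mu, iota}.
Not covered: zeta, epsilon — 2 elements.

2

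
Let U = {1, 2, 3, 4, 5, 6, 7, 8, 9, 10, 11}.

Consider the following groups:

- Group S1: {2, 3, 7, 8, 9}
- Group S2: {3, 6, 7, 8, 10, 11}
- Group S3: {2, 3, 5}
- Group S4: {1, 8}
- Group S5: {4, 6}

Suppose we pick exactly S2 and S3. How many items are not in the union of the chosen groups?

Union of S2, S3 = {2, 3, 5, 6, 7, 8, 10, 11}.
Not covered: 1, 4, 9 — 3 items.

3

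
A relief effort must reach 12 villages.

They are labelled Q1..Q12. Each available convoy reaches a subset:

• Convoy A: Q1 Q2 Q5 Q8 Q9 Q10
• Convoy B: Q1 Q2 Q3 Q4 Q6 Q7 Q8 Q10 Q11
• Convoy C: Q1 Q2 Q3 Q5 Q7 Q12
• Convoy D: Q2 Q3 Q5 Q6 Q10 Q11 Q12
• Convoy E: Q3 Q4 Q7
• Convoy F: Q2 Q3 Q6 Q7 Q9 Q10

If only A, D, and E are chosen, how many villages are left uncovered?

Union of A, D, E = {Q1, Q2, Q3, Q4, Q5, Q6, Q7, Q8, Q9, Q10, Q11, Q12} — that's every village, so 0 are uncovered.

0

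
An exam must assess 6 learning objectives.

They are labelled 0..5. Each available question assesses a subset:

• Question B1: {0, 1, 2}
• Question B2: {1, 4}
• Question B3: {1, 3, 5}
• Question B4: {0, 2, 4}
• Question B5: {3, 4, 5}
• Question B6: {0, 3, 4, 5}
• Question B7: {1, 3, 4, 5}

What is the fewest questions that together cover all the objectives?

B1 and B5 together: B1 ∪ B5 = {0, 1, 2, 3, 4, 5} — every objective is covered.
No single question has all 6 objectives (the largest, B6, has 4), so 2 is optimal.

2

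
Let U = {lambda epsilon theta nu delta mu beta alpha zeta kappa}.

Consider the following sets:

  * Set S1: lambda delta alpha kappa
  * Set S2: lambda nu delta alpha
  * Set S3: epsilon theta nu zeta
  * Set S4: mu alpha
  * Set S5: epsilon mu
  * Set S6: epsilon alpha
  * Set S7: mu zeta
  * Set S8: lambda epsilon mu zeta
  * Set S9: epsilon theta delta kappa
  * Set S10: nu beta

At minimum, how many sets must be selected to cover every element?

4

S2, S8, S9, and S10 cover everything between them: the union {lambda, epsilon, theta, nu, delta, mu, beta, alpha, zeta, kappa} is all of U.
No 3 of the 10 sets cover everything (all 120 combinations miss at least one element), so 4 is optimal.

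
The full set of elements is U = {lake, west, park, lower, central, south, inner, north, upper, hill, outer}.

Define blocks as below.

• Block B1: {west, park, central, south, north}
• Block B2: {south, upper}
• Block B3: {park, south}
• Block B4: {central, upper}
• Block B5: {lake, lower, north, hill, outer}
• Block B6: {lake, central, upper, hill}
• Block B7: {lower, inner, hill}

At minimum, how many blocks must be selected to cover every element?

Take {B1, B4, B5, B7}. Their union is {lake, west, park, lower, central, south, inner, north, upper, hill, outer}, which is all 11 elements.
No 3 of the 7 blocks cover everything (all 35 combinations miss at least one element), so 4 is optimal.

4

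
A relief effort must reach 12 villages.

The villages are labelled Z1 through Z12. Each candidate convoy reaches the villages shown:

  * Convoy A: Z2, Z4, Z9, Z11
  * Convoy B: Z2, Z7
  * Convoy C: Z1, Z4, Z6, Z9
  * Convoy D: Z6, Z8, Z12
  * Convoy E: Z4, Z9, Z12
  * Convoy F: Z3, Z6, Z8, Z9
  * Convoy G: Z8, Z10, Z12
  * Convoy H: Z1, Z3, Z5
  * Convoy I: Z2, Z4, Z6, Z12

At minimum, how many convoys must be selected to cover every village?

5

A and B and F and G and H together: A ∪ B ∪ F ∪ G ∪ H = {Z1, Z2, Z3, Z4, Z5, Z6, Z7, Z8, Z9, Z10, Z11, Z12} — every village is covered.
No 4 of the 9 convoys cover everything (all 126 combinations miss at least one village), so 5 is optimal.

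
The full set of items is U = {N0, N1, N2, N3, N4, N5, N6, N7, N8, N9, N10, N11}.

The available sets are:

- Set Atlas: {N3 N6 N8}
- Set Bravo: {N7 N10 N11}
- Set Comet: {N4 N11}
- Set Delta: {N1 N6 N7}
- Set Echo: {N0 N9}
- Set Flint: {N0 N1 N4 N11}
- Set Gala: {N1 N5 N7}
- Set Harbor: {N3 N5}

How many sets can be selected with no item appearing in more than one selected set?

4

Atlas, Comet, Echo, Gala are pairwise disjoint (Atlas={N3,N6,N8}; Comet={N4,N11}; Echo={N0,N9}; Gala={N1,N5,N7}).
Every remaining set overlaps one of these, and no 5 of the listed sets are pairwise disjoint, so 4 is the maximum.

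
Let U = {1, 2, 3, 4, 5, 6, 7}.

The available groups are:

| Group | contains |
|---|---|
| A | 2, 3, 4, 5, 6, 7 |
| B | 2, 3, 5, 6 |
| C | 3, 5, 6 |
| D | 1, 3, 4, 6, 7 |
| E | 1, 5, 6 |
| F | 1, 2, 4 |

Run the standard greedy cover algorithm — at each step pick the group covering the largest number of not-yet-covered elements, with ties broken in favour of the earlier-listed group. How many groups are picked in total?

2

Greedy: pick A (covers 6 new) → pick D (covers 1 new). Total picks: 2.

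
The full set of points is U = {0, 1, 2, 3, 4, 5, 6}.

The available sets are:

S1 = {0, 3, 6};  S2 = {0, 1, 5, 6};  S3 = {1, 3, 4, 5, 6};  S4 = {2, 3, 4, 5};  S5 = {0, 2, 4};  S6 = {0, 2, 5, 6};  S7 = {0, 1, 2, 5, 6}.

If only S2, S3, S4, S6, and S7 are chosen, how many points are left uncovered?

0

Union of S2, S3, S4, S6, S7 = {0, 1, 2, 3, 4, 5, 6} — that's every point, so 0 are uncovered.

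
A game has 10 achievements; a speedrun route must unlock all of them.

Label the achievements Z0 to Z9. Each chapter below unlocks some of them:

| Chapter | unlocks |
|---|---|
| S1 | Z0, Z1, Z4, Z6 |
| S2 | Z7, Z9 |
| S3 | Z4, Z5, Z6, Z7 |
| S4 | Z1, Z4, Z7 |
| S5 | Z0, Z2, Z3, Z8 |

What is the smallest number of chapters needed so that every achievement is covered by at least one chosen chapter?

4

S1 and S2 and S3 and S5 together: S1 ∪ S2 ∪ S3 ∪ S5 = {Z0, Z1, Z2, Z3, Z4, Z5, Z6, Z7, Z8, Z9} — every achievement is covered.
No 3 of the 5 chapters cover everything (all 10 combinations miss at least one achievement), so 4 is optimal.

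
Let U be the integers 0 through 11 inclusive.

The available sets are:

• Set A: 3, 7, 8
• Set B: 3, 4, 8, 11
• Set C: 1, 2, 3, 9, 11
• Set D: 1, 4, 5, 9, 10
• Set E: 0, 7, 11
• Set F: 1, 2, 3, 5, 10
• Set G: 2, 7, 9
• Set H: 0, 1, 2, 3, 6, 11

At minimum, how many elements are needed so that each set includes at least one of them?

3

Take T = {2, 4, 7}. Each listed set contains at least one of these, so T is a hitting set of size 3.
No choice of 2 elements meets every set, so 3 is the minimum.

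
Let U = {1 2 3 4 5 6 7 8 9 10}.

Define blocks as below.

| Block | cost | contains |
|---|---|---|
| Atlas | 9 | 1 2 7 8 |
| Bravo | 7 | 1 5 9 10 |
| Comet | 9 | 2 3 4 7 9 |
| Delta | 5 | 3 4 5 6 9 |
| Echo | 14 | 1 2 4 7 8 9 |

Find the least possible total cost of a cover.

21

Atlas, Bravo, Delta together cover every element (Atlas ∪ Bravo ∪ Delta = {1, 2, 3, 4, 5, 6, 7, 8, 9, 10}); total cost 9 + 7 + 5 = 21.
No covering selection has total cost below 21.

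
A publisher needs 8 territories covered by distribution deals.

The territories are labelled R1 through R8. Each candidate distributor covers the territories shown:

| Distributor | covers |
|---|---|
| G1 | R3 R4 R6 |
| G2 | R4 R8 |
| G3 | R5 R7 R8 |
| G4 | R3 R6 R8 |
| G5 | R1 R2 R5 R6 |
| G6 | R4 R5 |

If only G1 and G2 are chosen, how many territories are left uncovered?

Union of G1, G2 = {R3, R4, R6, R8}.
Not covered: R1, R2, R5, R7 — 4 territories.

4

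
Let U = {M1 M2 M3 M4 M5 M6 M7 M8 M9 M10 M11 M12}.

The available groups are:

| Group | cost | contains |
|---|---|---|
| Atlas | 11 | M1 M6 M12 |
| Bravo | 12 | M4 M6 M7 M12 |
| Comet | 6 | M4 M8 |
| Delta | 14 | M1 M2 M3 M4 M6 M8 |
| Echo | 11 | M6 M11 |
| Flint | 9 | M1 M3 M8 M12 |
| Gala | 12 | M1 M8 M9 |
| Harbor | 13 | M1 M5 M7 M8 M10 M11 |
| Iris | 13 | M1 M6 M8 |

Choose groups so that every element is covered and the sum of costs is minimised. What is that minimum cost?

48

Delta, Flint, Gala, Harbor together cover every element (Delta ∪ Flint ∪ Gala ∪ Harbor = {M1, M2, M3, M4, M5, M6, M7, M8, M9, M10, M11, M12}); total cost 14 + 9 + 12 + 13 = 48.
No covering selection has total cost below 48.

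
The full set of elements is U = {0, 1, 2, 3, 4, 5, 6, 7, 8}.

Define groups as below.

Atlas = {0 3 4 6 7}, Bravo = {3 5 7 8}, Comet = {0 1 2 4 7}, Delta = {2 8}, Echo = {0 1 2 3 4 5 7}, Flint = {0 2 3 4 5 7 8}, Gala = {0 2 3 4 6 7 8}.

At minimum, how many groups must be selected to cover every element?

2

Echo and Gala together: Echo ∪ Gala = {0, 1, 2, 3, 4, 5, 6, 7, 8} — every element is covered.
No single group has all 9 elements (the largest, Echo, has 7), so 2 is optimal.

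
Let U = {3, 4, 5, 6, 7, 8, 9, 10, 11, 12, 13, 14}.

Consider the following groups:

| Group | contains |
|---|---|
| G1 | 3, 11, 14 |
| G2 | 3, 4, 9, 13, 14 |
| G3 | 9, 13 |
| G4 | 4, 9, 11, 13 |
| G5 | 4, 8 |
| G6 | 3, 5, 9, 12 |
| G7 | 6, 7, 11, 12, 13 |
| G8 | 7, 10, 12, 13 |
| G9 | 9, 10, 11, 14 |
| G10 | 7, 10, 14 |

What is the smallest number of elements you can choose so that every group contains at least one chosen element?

The 4 elements {4, 5, 13, 14} hit every group.
No choice of 3 elements meets every group, so 4 is the minimum.

4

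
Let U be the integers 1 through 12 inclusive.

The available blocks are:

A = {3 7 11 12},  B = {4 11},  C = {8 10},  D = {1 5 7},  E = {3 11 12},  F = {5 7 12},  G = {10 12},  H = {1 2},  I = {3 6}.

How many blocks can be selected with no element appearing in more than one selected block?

5

B, C, F, H, I are pairwise disjoint (B={4,11}; C={8,10}; F={5,7,12}; H={1,2}; I={3,6}).
Every remaining block overlaps one of these, and no 6 of the listed blocks are pairwise disjoint, so 5 is the maximum.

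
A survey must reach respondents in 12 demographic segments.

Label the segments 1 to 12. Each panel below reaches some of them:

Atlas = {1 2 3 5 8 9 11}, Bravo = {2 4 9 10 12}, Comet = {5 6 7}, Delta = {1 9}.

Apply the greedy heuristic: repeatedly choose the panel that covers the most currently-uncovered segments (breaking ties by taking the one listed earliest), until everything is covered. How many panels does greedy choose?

Greedy: pick Atlas (covers 7 new) → pick Bravo (covers 3 new) → pick Comet (covers 2 new). Total picks: 3.

3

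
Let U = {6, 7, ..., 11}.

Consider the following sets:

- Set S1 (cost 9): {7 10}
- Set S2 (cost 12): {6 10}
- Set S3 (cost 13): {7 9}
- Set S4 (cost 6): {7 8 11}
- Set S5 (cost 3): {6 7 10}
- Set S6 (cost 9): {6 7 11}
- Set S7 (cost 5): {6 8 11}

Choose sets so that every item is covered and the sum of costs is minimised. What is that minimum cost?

S3, S5, S7 together cover every item (S3 ∪ S5 ∪ S7 = {6, 7, 8, 9, 10, 11}); total cost 13 + 3 + 5 = 21.
No covering selection has total cost below 21.

21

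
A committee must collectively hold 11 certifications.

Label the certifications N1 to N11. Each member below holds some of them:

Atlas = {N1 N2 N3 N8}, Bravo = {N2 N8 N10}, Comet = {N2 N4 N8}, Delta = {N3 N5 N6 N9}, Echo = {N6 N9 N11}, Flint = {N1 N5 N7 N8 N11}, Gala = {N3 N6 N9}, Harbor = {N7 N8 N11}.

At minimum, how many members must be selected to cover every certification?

Bravo and Comet and Delta and Flint together: Bravo ∪ Comet ∪ Delta ∪ Flint = {N1, N2, N3, N4, N5, N6, N7, N8, N9, N10, N11} — every certification is covered.
No 3 of the 8 members cover everything (all 56 combinations miss at least one certification), so 4 is optimal.

4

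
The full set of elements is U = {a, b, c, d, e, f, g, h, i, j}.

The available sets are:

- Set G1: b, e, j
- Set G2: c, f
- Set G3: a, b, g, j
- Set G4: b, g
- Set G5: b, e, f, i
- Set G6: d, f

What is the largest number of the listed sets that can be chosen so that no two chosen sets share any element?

2

G1, G6 are pairwise disjoint (G1={b,e,j}; G6={d,f}).
Every remaining set overlaps one of these, and no 3 of the listed sets are pairwise disjoint, so 2 is the maximum.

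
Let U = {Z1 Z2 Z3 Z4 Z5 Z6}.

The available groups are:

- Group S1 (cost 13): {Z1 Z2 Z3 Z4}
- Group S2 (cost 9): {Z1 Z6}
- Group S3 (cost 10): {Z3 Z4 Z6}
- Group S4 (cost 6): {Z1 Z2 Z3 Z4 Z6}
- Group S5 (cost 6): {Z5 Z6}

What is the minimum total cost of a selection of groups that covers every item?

12

S4, S5 together cover every item (S4 ∪ S5 = {Z1, Z2, Z3, Z4, Z5, Z6}); total cost 6 + 6 = 12.
No covering selection has total cost below 12.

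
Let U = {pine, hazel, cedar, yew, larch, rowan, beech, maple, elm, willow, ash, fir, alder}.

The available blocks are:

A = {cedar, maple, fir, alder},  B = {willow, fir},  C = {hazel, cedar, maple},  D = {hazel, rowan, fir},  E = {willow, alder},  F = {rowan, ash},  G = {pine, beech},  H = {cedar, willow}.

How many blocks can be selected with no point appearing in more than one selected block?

4

B, C, F, G are pairwise disjoint (B={willow,fir}; C={hazel,cedar,maple}; F={rowan,ash}; G={pine,beech}).
Every remaining block overlaps one of these, and no 5 of the listed blocks are pairwise disjoint, so 4 is the maximum.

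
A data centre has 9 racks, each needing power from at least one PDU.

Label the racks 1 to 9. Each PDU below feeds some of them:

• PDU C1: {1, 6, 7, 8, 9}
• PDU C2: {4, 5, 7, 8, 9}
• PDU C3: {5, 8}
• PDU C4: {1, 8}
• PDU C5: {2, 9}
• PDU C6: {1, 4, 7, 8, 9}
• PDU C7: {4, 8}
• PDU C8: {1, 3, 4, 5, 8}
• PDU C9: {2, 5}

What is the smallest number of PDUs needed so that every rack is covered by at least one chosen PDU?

C1 and C5 and C8 together: C1 ∪ C5 ∪ C8 = {1, 2, 3, 4, 5, 6, 7, 8, 9} — every rack is covered.
Only C8 contains 3, so C8 is forced; the remaining 4 racks need at least 2 more PDUs (each remaining PDU adds at most 3) — so at least 3 PDUs are needed, and 3 is optimal.

3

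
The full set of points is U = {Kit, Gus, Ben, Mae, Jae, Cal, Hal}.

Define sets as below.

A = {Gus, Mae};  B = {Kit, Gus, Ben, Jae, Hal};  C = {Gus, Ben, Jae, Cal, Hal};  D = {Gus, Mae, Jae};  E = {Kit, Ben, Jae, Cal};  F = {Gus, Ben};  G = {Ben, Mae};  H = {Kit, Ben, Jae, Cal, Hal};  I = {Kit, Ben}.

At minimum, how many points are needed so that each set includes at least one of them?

2

T = {Ben, Mae} meets every set (each contains at least one member of T), and |T| = 2.
The sets A, H are pairwise disjoint, so any hitting set needs a separate point for each — at least 2. Hence 2 is optimal.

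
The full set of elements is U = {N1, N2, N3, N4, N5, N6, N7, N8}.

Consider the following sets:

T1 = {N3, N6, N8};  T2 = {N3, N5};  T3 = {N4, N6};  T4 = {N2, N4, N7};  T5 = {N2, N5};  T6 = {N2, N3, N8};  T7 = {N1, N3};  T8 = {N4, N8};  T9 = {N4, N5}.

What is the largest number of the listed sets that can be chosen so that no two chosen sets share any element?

T5, T7, T8 are pairwise disjoint (T5={N2,N5}; T7={N1,N3}; T8={N4,N8}).
Every remaining set overlaps one of these, and no 4 of the listed sets are pairwise disjoint, so 3 is the maximum.

3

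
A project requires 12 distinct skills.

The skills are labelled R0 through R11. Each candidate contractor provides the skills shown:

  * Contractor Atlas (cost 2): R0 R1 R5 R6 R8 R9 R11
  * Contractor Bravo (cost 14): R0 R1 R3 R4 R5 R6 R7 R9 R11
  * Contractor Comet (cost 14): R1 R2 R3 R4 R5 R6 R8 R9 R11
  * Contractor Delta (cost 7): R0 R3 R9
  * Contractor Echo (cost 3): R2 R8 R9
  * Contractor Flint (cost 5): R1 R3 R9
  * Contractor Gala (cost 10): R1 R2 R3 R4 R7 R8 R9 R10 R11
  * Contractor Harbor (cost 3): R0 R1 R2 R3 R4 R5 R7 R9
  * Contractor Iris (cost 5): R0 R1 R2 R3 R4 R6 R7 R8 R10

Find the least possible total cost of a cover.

Atlas, Iris together cover every skill (Atlas ∪ Iris = {R0, R1, R2, R3, R4, R5, R6, R7, R8, R9, R10, R11}); total cost 2 + 5 = 7.
The greedy pick Atlas, Harbor, Iris costs 10; no covering selection beats 7.

7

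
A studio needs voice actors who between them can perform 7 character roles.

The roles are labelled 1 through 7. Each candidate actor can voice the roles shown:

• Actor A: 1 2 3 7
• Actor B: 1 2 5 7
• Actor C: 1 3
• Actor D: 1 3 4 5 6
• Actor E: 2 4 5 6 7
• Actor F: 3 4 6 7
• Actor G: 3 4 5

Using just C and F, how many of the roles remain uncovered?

2

Union of C, F = {1, 3, 4, 6, 7}.
Not covered: 2, 5 — 2 roles.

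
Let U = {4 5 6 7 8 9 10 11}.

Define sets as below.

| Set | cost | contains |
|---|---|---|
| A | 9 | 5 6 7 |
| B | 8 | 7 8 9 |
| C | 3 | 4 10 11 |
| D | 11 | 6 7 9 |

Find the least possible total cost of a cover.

20

A, B, C together cover every point (A ∪ B ∪ C = {4, 5, 6, 7, 8, 9, 10, 11}); total cost 9 + 8 + 3 = 20.
No covering selection has total cost below 20.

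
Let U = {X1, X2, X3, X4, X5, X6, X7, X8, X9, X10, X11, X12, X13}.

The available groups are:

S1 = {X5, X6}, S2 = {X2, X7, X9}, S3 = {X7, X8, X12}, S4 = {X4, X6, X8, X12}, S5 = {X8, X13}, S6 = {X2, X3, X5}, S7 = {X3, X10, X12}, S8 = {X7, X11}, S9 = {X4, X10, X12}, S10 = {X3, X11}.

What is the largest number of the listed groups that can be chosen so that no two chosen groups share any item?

S1, S2, S5, S9, S10 are pairwise disjoint (S1={X5,X6}; S2={X2,X7,X9}; S5={X8,X13}; S9={X4,X10,X12}; S10={X3,X11}).
Every remaining group overlaps one of these, and no 6 of the listed groups are pairwise disjoint, so 5 is the maximum.

5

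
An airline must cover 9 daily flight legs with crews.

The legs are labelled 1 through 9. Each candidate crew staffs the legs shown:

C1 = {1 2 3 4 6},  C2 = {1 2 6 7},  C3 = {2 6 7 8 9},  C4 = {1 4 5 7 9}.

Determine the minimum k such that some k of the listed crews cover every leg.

Take {C1, C3, C4}. Their union is {1, 2, 3, 4, 5, 6, 7, 8, 9}, which is all 9 legs.
Only C1 contains 3, so C1 is forced; the remaining 4 legs need at least 2 more crews (each remaining crew adds at most 3) — so at least 3 crews are needed, and 3 is optimal.

3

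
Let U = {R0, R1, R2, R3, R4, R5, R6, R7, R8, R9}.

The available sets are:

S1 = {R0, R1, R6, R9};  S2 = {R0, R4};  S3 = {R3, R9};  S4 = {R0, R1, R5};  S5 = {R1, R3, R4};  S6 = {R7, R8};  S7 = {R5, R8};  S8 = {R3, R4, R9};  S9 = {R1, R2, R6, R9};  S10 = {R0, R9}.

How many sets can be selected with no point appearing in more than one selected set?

3

S2, S3, S7 are pairwise disjoint (S2={R0,R4}; S3={R3,R9}; S7={R5,R8}).
Every remaining set overlaps one of these, and no 4 of the listed sets are pairwise disjoint, so 3 is the maximum.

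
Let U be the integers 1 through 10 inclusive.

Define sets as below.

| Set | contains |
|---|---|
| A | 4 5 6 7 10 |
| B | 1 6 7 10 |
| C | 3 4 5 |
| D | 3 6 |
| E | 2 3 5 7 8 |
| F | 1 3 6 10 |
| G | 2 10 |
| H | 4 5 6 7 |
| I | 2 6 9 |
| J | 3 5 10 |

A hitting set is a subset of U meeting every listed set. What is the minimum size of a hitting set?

T = {5, 6, 10} meets every set (each contains at least one member of T), and |T| = 3.
No choice of 2 items meets every set, so 3 is the minimum.

3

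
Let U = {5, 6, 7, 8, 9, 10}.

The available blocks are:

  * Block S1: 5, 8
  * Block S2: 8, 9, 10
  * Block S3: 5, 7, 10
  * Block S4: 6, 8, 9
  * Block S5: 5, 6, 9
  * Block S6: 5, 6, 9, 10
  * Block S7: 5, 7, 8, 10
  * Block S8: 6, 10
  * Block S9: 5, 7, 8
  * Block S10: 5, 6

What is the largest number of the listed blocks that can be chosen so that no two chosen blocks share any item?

S3, S4 are pairwise disjoint (S3={5,7,10}; S4={6,8,9}).
Every remaining block overlaps one of these, and no 3 of the listed blocks are pairwise disjoint, so 2 is the maximum.

2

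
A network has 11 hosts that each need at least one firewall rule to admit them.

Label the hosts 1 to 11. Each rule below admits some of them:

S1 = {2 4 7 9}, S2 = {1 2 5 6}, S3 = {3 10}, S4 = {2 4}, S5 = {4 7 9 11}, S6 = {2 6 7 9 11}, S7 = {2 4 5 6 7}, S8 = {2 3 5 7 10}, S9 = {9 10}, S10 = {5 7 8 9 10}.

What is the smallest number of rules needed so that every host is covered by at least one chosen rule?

Take {S2, S5, S8, S10}. Their union is {1, 2, 3, 4, 5, 6, 7, 8, 9, 10, 11}, which is all 11 hosts.
No 3 of the 10 rules cover everything (all 120 combinations miss at least one host), so 4 is optimal.

4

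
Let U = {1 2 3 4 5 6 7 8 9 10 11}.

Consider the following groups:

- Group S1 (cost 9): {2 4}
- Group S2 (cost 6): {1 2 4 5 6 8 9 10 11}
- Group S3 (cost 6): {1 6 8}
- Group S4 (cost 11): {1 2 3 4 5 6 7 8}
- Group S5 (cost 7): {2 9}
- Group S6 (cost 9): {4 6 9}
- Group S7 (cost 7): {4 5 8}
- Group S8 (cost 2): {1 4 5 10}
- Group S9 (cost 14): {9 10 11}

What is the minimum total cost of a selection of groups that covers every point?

17

S2, S4 together cover every point (S2 ∪ S4 = {1, 2, 3, 4, 5, 6, 7, 8, 9, 10, 11}); total cost 6 + 11 = 17.
The greedy pick S8, S2, S4 costs 19; no covering selection beats 17.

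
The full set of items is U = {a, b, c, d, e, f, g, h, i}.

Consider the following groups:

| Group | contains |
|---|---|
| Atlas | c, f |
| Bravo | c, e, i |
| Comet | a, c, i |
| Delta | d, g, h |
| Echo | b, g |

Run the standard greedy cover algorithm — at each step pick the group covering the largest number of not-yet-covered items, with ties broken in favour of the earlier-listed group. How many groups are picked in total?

5

Greedy: pick Bravo (covers 3 new) → pick Delta (covers 3 new) → pick Atlas (covers 1 new) → pick Comet (covers 1 new) → pick Echo (covers 1 new). Total picks: 5.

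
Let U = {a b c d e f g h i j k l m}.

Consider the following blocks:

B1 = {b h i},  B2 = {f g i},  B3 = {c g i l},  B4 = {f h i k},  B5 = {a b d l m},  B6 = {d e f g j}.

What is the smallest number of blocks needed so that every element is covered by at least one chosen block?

B3 and B4 and B5 and B6 together: B3 ∪ B4 ∪ B5 ∪ B6 = {a, b, c, d, e, f, g, h, i, j, k, l, m} — every element is covered.
Only B3 contains c, so B3 is forced; the remaining 9 elements need at least 3 more blocks (each remaining block adds at most 4) — so at least 4 blocks are needed, and 4 is optimal.

4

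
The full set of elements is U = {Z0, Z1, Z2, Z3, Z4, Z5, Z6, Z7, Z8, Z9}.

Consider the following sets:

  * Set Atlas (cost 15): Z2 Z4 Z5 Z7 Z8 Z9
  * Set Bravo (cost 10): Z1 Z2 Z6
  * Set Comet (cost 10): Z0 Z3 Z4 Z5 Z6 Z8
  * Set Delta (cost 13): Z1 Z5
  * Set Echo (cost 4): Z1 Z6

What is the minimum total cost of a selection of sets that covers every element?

29

Atlas, Comet, Echo together cover every element (Atlas ∪ Comet ∪ Echo = {Z0, Z1, Z2, Z3, Z4, Z5, Z6, Z7, Z8, Z9}); total cost 15 + 10 + 4 = 29.
No covering selection has total cost below 29.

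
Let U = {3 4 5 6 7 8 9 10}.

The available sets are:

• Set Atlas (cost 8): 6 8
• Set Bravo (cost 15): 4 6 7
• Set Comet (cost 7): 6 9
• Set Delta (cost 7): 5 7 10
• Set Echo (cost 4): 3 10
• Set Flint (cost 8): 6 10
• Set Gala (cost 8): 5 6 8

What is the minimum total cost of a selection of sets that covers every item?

34

Bravo, Comet, Echo, Gala together cover every item (Bravo ∪ Comet ∪ Echo ∪ Gala = {3, 4, 5, 6, 7, 8, 9, 10}); total cost 15 + 7 + 4 + 8 = 34.
The greedy pick Echo, Gala, Comet, Delta, Bravo costs 41; no covering selection beats 34.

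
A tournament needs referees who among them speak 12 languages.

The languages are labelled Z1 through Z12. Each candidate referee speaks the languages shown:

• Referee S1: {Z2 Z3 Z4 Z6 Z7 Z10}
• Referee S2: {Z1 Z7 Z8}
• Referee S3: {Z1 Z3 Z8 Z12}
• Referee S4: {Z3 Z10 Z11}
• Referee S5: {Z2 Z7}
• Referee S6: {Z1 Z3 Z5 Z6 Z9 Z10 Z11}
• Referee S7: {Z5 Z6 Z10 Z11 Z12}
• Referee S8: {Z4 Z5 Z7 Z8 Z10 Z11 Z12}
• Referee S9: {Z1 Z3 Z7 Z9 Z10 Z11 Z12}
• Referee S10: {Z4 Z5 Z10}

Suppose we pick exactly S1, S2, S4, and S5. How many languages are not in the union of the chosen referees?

Union of S1, S2, S4, S5 = {Z1, Z2, Z3, Z4, Z6, Z7, Z8, Z10, Z11}.
Not covered: Z5, Z9, Z12 — 3 languages.

3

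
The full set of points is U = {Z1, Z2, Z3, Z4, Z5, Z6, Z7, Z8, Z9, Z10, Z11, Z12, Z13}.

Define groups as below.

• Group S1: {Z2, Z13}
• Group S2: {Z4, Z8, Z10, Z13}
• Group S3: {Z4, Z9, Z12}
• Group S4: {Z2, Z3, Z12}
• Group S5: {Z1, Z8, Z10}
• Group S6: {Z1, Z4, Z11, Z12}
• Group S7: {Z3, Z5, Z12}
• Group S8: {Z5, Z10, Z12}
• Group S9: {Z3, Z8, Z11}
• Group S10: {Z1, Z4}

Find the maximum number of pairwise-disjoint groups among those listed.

S1, S8, S9, S10 are pairwise disjoint (S1={Z2,Z13}; S8={Z5,Z10,Z12}; S9={Z3,Z8,Z11}; S10={Z1,Z4}).
Every remaining group overlaps one of these, and no 5 of the listed groups are pairwise disjoint, so 4 is the maximum.

4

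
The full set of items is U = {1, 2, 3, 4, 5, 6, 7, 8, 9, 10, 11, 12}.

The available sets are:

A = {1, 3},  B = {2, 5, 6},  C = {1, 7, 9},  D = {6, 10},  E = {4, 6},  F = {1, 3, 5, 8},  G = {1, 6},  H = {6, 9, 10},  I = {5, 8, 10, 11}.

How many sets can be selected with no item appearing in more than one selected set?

C, E, I are pairwise disjoint (C={1,7,9}; E={4,6}; I={5,8,10,11}).
Every remaining set overlaps one of these, and no 4 of the listed sets are pairwise disjoint, so 3 is the maximum.

3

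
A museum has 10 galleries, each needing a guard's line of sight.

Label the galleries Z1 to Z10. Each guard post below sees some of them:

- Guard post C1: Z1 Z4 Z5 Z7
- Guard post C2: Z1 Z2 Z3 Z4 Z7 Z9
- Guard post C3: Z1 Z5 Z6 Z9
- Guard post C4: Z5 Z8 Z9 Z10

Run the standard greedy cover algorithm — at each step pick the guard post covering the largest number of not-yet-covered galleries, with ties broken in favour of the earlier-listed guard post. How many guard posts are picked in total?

3

Greedy: pick C2 (covers 6 new) → pick C4 (covers 3 new) → pick C3 (covers 1 new). Total picks: 3.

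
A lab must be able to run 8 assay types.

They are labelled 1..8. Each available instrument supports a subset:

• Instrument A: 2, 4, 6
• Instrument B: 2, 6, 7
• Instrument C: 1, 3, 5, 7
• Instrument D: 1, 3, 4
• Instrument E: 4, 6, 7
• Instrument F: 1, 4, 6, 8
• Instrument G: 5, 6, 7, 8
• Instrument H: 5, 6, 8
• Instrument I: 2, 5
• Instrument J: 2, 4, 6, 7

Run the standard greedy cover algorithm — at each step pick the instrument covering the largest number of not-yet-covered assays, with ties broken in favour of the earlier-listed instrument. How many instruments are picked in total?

3

Greedy: pick C (covers 4 new) → pick A (covers 3 new) → pick F (covers 1 new). Total picks: 3.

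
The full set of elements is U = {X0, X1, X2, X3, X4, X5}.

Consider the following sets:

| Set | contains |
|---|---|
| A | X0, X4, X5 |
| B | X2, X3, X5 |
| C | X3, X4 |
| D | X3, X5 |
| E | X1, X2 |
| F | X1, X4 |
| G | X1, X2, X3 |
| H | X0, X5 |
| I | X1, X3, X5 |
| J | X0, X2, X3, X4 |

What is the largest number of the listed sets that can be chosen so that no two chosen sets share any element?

C, E, H are pairwise disjoint (C={X3,X4}; E={X1,X2}; H={X0,X5}).
Every remaining set overlaps one of these, and no 4 of the listed sets are pairwise disjoint, so 3 is the maximum.

3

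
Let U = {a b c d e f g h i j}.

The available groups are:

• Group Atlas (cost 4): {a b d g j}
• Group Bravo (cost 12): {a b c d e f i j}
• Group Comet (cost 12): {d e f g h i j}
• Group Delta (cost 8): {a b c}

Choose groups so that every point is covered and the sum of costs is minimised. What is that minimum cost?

20

Comet, Delta together cover every point (Comet ∪ Delta = {a, b, c, d, e, f, g, h, i, j}); total cost 12 + 8 = 20.
The greedy pick Atlas, Bravo, Comet costs 28; no covering selection beats 20.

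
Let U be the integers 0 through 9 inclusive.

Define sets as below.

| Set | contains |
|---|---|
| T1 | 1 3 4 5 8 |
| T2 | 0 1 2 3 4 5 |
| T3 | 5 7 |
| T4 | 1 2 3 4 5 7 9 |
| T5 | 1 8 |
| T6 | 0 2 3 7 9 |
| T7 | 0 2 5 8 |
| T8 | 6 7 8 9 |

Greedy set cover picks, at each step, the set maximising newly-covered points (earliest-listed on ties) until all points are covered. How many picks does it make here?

Greedy: pick T4 (covers 7 new) → pick T7 (covers 2 new) → pick T8 (covers 1 new). Total picks: 3.
(The true minimum cover uses only 2 sets, so greedy is not optimal here.)

3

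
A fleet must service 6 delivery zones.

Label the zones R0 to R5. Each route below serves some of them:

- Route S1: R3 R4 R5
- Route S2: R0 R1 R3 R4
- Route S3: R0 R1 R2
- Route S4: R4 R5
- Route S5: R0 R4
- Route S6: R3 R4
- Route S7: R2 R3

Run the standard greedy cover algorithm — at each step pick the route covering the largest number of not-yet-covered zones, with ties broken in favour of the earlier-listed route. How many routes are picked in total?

Greedy: pick S2 (covers 4 new) → pick S1 (covers 1 new) → pick S3 (covers 1 new). Total picks: 3.
(The true minimum cover uses only 2 routes, so greedy is not optimal here.)

3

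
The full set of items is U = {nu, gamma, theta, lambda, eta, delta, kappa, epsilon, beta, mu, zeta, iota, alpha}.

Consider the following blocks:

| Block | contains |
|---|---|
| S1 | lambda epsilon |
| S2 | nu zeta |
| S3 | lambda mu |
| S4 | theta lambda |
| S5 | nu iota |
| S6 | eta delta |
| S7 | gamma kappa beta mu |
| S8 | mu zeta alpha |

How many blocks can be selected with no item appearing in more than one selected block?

S1, S5, S6, S8 are pairwise disjoint (S1={lambda,epsilon}; S5={nu,iota}; S6={eta,delta}; S8={mu,zeta,alpha}).
Every remaining block overlaps one of these, and no 5 of the listed blocks are pairwise disjoint, so 4 is the maximum.

4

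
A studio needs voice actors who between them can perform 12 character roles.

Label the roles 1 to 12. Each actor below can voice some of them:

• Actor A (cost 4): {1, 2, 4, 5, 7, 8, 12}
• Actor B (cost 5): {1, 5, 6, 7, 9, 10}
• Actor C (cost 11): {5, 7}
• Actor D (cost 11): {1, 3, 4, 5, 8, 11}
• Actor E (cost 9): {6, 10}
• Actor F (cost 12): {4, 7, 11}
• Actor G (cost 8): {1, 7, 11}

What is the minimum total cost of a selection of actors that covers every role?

A, B, D together cover every role (A ∪ B ∪ D = {1, 2, 3, 4, 5, 6, 7, 8, 9, 10, 11, 12}); total cost 4 + 5 + 11 = 20.
No covering selection has total cost below 20.

20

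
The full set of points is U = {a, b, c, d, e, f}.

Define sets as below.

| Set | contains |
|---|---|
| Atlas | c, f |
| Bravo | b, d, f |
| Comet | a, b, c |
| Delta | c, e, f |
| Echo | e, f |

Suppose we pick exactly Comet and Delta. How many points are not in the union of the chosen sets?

Union of Comet, Delta = {a, b, c, e, f}.
Not covered: d — 1 point.

1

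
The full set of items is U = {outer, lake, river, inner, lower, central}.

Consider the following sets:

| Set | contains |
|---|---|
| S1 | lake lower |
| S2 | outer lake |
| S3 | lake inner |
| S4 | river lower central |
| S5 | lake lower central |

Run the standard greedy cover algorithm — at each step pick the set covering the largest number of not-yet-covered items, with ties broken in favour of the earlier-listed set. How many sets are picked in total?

Greedy: pick S4 (covers 3 new) → pick S2 (covers 2 new) → pick S3 (covers 1 new). Total picks: 3.

3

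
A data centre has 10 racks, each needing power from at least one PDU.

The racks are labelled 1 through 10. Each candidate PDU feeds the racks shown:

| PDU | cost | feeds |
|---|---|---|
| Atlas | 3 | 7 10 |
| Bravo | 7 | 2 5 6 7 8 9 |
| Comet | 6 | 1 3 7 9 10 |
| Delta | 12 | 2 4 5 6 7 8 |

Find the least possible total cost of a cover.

18

Comet, Delta together cover every rack (Comet ∪ Delta = {1, 2, 3, 4, 5, 6, 7, 8, 9, 10}); total cost 6 + 12 = 18.
The greedy pick Bravo, Comet, Delta costs 25; no covering selection beats 18.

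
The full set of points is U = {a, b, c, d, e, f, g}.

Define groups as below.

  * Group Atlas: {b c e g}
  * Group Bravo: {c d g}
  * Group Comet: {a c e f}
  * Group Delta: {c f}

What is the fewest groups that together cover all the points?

Take {Atlas, Bravo, Comet}. Their union is {a, b, c, d, e, f, g}, which is all 7 points.
Only Comet contains a, so Comet is forced; the remaining 3 points need at least 2 more groups (each remaining group adds at most 2) — so at least 3 groups are needed, and 3 is optimal.

3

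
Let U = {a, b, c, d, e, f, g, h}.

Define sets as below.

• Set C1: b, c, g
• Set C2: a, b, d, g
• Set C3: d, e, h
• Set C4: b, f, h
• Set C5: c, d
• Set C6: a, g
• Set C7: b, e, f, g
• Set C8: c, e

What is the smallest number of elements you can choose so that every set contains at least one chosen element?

3

T = {c, g, h} meets every set (each contains at least one member of T), and |T| = 3.
The sets C4, C6, C8 are pairwise disjoint, so any hitting set needs a separate element for each — at least 3. Hence 3 is optimal.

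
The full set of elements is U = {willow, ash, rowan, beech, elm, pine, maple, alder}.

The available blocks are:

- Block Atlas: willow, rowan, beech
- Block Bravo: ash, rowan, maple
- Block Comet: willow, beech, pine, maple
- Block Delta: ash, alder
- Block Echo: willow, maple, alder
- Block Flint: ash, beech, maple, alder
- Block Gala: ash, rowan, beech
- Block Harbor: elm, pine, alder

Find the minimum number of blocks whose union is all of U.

3

Bravo, Comet, and Harbor cover everything between them: the union {willow, ash, rowan, beech, elm, pine, maple, alder} is all of U.
Only Harbor contains elm, so Harbor is forced; the remaining 5 elements need at least 2 more blocks (each remaining block adds at most 3) — so at least 3 blocks are needed, and 3 is optimal.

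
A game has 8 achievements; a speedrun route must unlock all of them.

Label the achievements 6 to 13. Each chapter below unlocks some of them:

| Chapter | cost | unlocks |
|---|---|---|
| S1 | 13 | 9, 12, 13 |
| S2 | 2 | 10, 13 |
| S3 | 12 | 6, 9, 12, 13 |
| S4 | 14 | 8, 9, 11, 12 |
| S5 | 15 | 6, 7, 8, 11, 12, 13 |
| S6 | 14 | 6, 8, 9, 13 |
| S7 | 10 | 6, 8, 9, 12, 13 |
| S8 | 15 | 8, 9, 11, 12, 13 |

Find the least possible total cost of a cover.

27

S2, S5, S7 together cover every achievement (S2 ∪ S5 ∪ S7 = {6, 7, 8, 9, 10, 11, 12, 13}); total cost 2 + 15 + 10 = 27.
No covering selection has total cost below 27.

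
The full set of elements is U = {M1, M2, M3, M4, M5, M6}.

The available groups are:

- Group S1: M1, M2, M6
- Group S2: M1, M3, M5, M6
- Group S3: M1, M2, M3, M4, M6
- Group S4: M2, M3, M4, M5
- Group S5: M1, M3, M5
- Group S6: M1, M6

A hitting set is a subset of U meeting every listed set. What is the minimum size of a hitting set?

Take H = {M3, M6}. Each listed group contains at least one of these, so H is a hitting set of size 2.
The groups S4, S6 are pairwise disjoint, so any hitting set needs a separate element for each — at least 2. Hence 2 is optimal.

2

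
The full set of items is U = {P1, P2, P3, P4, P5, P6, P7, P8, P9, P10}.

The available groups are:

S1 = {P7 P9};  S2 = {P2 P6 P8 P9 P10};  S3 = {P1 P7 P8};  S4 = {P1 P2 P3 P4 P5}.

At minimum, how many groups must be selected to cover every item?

3

Take {S2, S3, S4}. Their union is {P1, P2, P3, P4, P5, P6, P7, P8, P9, P10}, which is all 10 items.
Only S4 contains P3, so S4 is forced; the remaining 5 items need at least 2 more groups (each remaining group adds at most 4) — so at least 3 groups are needed, and 3 is optimal.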